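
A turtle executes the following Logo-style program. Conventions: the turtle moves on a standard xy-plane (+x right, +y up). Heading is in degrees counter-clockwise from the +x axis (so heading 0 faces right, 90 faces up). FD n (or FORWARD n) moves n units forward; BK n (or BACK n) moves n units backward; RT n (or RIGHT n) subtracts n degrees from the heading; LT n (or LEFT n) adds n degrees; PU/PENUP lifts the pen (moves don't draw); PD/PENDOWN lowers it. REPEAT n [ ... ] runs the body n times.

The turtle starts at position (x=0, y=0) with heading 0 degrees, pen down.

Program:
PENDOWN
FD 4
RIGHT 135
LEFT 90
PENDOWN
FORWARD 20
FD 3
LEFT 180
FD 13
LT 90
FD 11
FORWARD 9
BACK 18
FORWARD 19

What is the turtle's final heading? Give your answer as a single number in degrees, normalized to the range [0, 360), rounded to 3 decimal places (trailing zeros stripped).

Executing turtle program step by step:
Start: pos=(0,0), heading=0, pen down
PD: pen down
FD 4: (0,0) -> (4,0) [heading=0, draw]
RT 135: heading 0 -> 225
LT 90: heading 225 -> 315
PD: pen down
FD 20: (4,0) -> (18.142,-14.142) [heading=315, draw]
FD 3: (18.142,-14.142) -> (20.263,-16.263) [heading=315, draw]
LT 180: heading 315 -> 135
FD 13: (20.263,-16.263) -> (11.071,-7.071) [heading=135, draw]
LT 90: heading 135 -> 225
FD 11: (11.071,-7.071) -> (3.293,-14.849) [heading=225, draw]
FD 9: (3.293,-14.849) -> (-3.071,-21.213) [heading=225, draw]
BK 18: (-3.071,-21.213) -> (9.657,-8.485) [heading=225, draw]
FD 19: (9.657,-8.485) -> (-3.778,-21.92) [heading=225, draw]
Final: pos=(-3.778,-21.92), heading=225, 8 segment(s) drawn

Answer: 225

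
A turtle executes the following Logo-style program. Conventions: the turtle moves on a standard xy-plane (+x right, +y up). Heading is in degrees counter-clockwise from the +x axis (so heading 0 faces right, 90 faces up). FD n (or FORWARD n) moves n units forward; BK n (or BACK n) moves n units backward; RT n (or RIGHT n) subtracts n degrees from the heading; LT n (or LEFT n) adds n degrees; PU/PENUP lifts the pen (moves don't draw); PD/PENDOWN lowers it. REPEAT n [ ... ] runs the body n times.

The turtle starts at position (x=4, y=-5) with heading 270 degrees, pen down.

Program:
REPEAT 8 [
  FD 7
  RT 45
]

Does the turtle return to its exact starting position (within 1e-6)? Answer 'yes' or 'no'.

Executing turtle program step by step:
Start: pos=(4,-5), heading=270, pen down
REPEAT 8 [
  -- iteration 1/8 --
  FD 7: (4,-5) -> (4,-12) [heading=270, draw]
  RT 45: heading 270 -> 225
  -- iteration 2/8 --
  FD 7: (4,-12) -> (-0.95,-16.95) [heading=225, draw]
  RT 45: heading 225 -> 180
  -- iteration 3/8 --
  FD 7: (-0.95,-16.95) -> (-7.95,-16.95) [heading=180, draw]
  RT 45: heading 180 -> 135
  -- iteration 4/8 --
  FD 7: (-7.95,-16.95) -> (-12.899,-12) [heading=135, draw]
  RT 45: heading 135 -> 90
  -- iteration 5/8 --
  FD 7: (-12.899,-12) -> (-12.899,-5) [heading=90, draw]
  RT 45: heading 90 -> 45
  -- iteration 6/8 --
  FD 7: (-12.899,-5) -> (-7.95,-0.05) [heading=45, draw]
  RT 45: heading 45 -> 0
  -- iteration 7/8 --
  FD 7: (-7.95,-0.05) -> (-0.95,-0.05) [heading=0, draw]
  RT 45: heading 0 -> 315
  -- iteration 8/8 --
  FD 7: (-0.95,-0.05) -> (4,-5) [heading=315, draw]
  RT 45: heading 315 -> 270
]
Final: pos=(4,-5), heading=270, 8 segment(s) drawn

Start position: (4, -5)
Final position: (4, -5)
Distance = 0; < 1e-6 -> CLOSED

Answer: yes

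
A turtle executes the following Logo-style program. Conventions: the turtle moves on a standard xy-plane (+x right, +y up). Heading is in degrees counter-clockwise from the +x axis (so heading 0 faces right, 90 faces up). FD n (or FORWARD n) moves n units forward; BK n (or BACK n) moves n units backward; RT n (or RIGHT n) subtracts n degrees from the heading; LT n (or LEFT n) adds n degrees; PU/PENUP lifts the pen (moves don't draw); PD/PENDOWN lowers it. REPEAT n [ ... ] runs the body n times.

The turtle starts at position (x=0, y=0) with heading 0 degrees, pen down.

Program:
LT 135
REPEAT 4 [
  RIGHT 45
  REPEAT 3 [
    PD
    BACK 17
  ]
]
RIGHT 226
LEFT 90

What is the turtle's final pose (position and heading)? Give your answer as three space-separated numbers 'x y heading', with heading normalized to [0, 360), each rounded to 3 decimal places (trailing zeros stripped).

Answer: -123.125 -51 179

Derivation:
Executing turtle program step by step:
Start: pos=(0,0), heading=0, pen down
LT 135: heading 0 -> 135
REPEAT 4 [
  -- iteration 1/4 --
  RT 45: heading 135 -> 90
  REPEAT 3 [
    -- iteration 1/3 --
    PD: pen down
    BK 17: (0,0) -> (0,-17) [heading=90, draw]
    -- iteration 2/3 --
    PD: pen down
    BK 17: (0,-17) -> (0,-34) [heading=90, draw]
    -- iteration 3/3 --
    PD: pen down
    BK 17: (0,-34) -> (0,-51) [heading=90, draw]
  ]
  -- iteration 2/4 --
  RT 45: heading 90 -> 45
  REPEAT 3 [
    -- iteration 1/3 --
    PD: pen down
    BK 17: (0,-51) -> (-12.021,-63.021) [heading=45, draw]
    -- iteration 2/3 --
    PD: pen down
    BK 17: (-12.021,-63.021) -> (-24.042,-75.042) [heading=45, draw]
    -- iteration 3/3 --
    PD: pen down
    BK 17: (-24.042,-75.042) -> (-36.062,-87.062) [heading=45, draw]
  ]
  -- iteration 3/4 --
  RT 45: heading 45 -> 0
  REPEAT 3 [
    -- iteration 1/3 --
    PD: pen down
    BK 17: (-36.062,-87.062) -> (-53.062,-87.062) [heading=0, draw]
    -- iteration 2/3 --
    PD: pen down
    BK 17: (-53.062,-87.062) -> (-70.062,-87.062) [heading=0, draw]
    -- iteration 3/3 --
    PD: pen down
    BK 17: (-70.062,-87.062) -> (-87.062,-87.062) [heading=0, draw]
  ]
  -- iteration 4/4 --
  RT 45: heading 0 -> 315
  REPEAT 3 [
    -- iteration 1/3 --
    PD: pen down
    BK 17: (-87.062,-87.062) -> (-99.083,-75.042) [heading=315, draw]
    -- iteration 2/3 --
    PD: pen down
    BK 17: (-99.083,-75.042) -> (-111.104,-63.021) [heading=315, draw]
    -- iteration 3/3 --
    PD: pen down
    BK 17: (-111.104,-63.021) -> (-123.125,-51) [heading=315, draw]
  ]
]
RT 226: heading 315 -> 89
LT 90: heading 89 -> 179
Final: pos=(-123.125,-51), heading=179, 12 segment(s) drawn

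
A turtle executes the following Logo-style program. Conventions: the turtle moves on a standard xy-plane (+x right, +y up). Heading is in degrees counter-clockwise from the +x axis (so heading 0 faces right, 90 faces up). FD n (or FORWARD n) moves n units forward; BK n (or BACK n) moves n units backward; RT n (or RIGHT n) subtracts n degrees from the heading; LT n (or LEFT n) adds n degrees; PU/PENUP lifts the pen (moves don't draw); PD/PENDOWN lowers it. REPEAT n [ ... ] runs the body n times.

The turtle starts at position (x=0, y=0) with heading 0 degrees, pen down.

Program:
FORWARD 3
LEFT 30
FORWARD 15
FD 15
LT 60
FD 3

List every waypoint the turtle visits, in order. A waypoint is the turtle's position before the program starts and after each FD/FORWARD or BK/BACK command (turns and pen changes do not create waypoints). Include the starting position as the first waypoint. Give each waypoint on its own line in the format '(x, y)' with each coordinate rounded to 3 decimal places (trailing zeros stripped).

Executing turtle program step by step:
Start: pos=(0,0), heading=0, pen down
FD 3: (0,0) -> (3,0) [heading=0, draw]
LT 30: heading 0 -> 30
FD 15: (3,0) -> (15.99,7.5) [heading=30, draw]
FD 15: (15.99,7.5) -> (28.981,15) [heading=30, draw]
LT 60: heading 30 -> 90
FD 3: (28.981,15) -> (28.981,18) [heading=90, draw]
Final: pos=(28.981,18), heading=90, 4 segment(s) drawn
Waypoints (5 total):
(0, 0)
(3, 0)
(15.99, 7.5)
(28.981, 15)
(28.981, 18)

Answer: (0, 0)
(3, 0)
(15.99, 7.5)
(28.981, 15)
(28.981, 18)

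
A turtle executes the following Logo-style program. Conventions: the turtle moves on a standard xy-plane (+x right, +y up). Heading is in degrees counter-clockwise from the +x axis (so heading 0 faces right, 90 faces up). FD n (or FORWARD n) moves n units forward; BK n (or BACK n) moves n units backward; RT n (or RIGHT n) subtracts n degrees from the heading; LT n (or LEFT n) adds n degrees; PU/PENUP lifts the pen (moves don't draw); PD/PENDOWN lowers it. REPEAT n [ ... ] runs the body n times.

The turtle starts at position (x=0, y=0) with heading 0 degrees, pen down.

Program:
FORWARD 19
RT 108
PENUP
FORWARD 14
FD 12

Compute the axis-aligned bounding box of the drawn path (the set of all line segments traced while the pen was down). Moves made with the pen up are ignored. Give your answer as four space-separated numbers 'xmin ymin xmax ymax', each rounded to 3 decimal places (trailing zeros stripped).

Executing turtle program step by step:
Start: pos=(0,0), heading=0, pen down
FD 19: (0,0) -> (19,0) [heading=0, draw]
RT 108: heading 0 -> 252
PU: pen up
FD 14: (19,0) -> (14.674,-13.315) [heading=252, move]
FD 12: (14.674,-13.315) -> (10.966,-24.727) [heading=252, move]
Final: pos=(10.966,-24.727), heading=252, 1 segment(s) drawn

Segment endpoints: x in {0, 19}, y in {0}
xmin=0, ymin=0, xmax=19, ymax=0

Answer: 0 0 19 0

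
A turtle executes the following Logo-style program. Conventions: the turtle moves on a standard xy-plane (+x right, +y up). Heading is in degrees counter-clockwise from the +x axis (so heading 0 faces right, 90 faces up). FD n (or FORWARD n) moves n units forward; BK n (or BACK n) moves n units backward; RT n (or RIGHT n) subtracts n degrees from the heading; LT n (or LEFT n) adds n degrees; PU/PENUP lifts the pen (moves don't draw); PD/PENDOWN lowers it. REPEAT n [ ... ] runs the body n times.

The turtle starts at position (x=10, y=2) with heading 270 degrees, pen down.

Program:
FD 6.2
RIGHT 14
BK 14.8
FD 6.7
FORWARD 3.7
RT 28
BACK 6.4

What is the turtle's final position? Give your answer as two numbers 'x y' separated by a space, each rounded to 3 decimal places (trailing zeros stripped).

Executing turtle program step by step:
Start: pos=(10,2), heading=270, pen down
FD 6.2: (10,2) -> (10,-4.2) [heading=270, draw]
RT 14: heading 270 -> 256
BK 14.8: (10,-4.2) -> (13.58,10.16) [heading=256, draw]
FD 6.7: (13.58,10.16) -> (11.96,3.659) [heading=256, draw]
FD 3.7: (11.96,3.659) -> (11.064,0.069) [heading=256, draw]
RT 28: heading 256 -> 228
BK 6.4: (11.064,0.069) -> (15.347,4.825) [heading=228, draw]
Final: pos=(15.347,4.825), heading=228, 5 segment(s) drawn

Answer: 15.347 4.825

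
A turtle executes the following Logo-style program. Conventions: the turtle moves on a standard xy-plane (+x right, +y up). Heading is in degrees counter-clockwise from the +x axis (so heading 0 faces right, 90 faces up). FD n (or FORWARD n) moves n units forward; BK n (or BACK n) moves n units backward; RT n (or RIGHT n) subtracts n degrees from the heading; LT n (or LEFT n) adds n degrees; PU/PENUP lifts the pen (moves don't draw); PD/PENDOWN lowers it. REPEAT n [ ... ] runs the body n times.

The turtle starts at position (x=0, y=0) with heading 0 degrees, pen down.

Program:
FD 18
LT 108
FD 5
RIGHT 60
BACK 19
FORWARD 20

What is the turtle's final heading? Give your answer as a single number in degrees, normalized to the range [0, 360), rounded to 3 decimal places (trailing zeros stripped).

Executing turtle program step by step:
Start: pos=(0,0), heading=0, pen down
FD 18: (0,0) -> (18,0) [heading=0, draw]
LT 108: heading 0 -> 108
FD 5: (18,0) -> (16.455,4.755) [heading=108, draw]
RT 60: heading 108 -> 48
BK 19: (16.455,4.755) -> (3.741,-9.364) [heading=48, draw]
FD 20: (3.741,-9.364) -> (17.124,5.498) [heading=48, draw]
Final: pos=(17.124,5.498), heading=48, 4 segment(s) drawn

Answer: 48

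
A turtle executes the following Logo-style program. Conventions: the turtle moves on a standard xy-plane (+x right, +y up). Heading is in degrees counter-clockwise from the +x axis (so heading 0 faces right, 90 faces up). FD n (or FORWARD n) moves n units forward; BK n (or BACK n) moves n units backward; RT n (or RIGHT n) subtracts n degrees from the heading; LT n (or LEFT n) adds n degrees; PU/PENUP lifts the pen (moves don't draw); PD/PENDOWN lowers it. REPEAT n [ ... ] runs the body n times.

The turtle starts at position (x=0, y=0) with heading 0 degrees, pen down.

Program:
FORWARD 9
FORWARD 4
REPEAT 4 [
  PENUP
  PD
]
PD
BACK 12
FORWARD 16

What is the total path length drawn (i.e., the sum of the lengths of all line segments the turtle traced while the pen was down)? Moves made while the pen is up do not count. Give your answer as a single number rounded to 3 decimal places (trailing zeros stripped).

Executing turtle program step by step:
Start: pos=(0,0), heading=0, pen down
FD 9: (0,0) -> (9,0) [heading=0, draw]
FD 4: (9,0) -> (13,0) [heading=0, draw]
REPEAT 4 [
  -- iteration 1/4 --
  PU: pen up
  PD: pen down
  -- iteration 2/4 --
  PU: pen up
  PD: pen down
  -- iteration 3/4 --
  PU: pen up
  PD: pen down
  -- iteration 4/4 --
  PU: pen up
  PD: pen down
]
PD: pen down
BK 12: (13,0) -> (1,0) [heading=0, draw]
FD 16: (1,0) -> (17,0) [heading=0, draw]
Final: pos=(17,0), heading=0, 4 segment(s) drawn

Segment lengths:
  seg 1: (0,0) -> (9,0), length = 9
  seg 2: (9,0) -> (13,0), length = 4
  seg 3: (13,0) -> (1,0), length = 12
  seg 4: (1,0) -> (17,0), length = 16
Total = 41

Answer: 41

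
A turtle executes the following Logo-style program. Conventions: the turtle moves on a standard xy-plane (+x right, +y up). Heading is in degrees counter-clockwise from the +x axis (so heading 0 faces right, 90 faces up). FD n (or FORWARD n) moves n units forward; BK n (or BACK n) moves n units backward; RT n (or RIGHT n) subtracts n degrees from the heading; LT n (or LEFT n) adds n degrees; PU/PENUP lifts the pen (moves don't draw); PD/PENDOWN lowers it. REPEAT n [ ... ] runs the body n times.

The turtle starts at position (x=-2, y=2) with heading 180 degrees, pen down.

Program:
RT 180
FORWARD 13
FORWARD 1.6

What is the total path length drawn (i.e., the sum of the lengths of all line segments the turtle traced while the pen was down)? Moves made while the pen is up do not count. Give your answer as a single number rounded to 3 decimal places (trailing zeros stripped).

Answer: 14.6

Derivation:
Executing turtle program step by step:
Start: pos=(-2,2), heading=180, pen down
RT 180: heading 180 -> 0
FD 13: (-2,2) -> (11,2) [heading=0, draw]
FD 1.6: (11,2) -> (12.6,2) [heading=0, draw]
Final: pos=(12.6,2), heading=0, 2 segment(s) drawn

Segment lengths:
  seg 1: (-2,2) -> (11,2), length = 13
  seg 2: (11,2) -> (12.6,2), length = 1.6
Total = 14.6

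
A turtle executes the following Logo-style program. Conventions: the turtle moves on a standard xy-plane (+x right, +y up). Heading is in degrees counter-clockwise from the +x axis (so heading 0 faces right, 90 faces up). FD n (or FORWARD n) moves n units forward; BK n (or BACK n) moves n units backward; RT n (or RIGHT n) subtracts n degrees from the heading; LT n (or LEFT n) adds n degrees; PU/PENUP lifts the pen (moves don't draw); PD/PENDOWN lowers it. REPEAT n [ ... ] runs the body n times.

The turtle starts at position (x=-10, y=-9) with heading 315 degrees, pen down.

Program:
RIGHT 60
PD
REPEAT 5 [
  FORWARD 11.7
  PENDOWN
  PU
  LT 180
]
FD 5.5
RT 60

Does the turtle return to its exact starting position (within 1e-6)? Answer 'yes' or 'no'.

Executing turtle program step by step:
Start: pos=(-10,-9), heading=315, pen down
RT 60: heading 315 -> 255
PD: pen down
REPEAT 5 [
  -- iteration 1/5 --
  FD 11.7: (-10,-9) -> (-13.028,-20.301) [heading=255, draw]
  PD: pen down
  PU: pen up
  LT 180: heading 255 -> 75
  -- iteration 2/5 --
  FD 11.7: (-13.028,-20.301) -> (-10,-9) [heading=75, move]
  PD: pen down
  PU: pen up
  LT 180: heading 75 -> 255
  -- iteration 3/5 --
  FD 11.7: (-10,-9) -> (-13.028,-20.301) [heading=255, move]
  PD: pen down
  PU: pen up
  LT 180: heading 255 -> 75
  -- iteration 4/5 --
  FD 11.7: (-13.028,-20.301) -> (-10,-9) [heading=75, move]
  PD: pen down
  PU: pen up
  LT 180: heading 75 -> 255
  -- iteration 5/5 --
  FD 11.7: (-10,-9) -> (-13.028,-20.301) [heading=255, move]
  PD: pen down
  PU: pen up
  LT 180: heading 255 -> 75
]
FD 5.5: (-13.028,-20.301) -> (-11.605,-14.989) [heading=75, move]
RT 60: heading 75 -> 15
Final: pos=(-11.605,-14.989), heading=15, 1 segment(s) drawn

Start position: (-10, -9)
Final position: (-11.605, -14.989)
Distance = 6.2; >= 1e-6 -> NOT closed

Answer: no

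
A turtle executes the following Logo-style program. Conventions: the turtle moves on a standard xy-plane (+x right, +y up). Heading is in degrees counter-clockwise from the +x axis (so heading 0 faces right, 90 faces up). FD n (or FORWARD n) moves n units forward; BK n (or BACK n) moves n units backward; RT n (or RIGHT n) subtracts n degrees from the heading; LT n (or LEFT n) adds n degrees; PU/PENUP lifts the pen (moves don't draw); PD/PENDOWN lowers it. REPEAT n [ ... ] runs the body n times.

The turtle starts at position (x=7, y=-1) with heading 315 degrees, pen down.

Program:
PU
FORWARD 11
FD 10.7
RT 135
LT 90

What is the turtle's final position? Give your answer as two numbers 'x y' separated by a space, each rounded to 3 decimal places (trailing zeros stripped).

Executing turtle program step by step:
Start: pos=(7,-1), heading=315, pen down
PU: pen up
FD 11: (7,-1) -> (14.778,-8.778) [heading=315, move]
FD 10.7: (14.778,-8.778) -> (22.344,-16.344) [heading=315, move]
RT 135: heading 315 -> 180
LT 90: heading 180 -> 270
Final: pos=(22.344,-16.344), heading=270, 0 segment(s) drawn

Answer: 22.344 -16.344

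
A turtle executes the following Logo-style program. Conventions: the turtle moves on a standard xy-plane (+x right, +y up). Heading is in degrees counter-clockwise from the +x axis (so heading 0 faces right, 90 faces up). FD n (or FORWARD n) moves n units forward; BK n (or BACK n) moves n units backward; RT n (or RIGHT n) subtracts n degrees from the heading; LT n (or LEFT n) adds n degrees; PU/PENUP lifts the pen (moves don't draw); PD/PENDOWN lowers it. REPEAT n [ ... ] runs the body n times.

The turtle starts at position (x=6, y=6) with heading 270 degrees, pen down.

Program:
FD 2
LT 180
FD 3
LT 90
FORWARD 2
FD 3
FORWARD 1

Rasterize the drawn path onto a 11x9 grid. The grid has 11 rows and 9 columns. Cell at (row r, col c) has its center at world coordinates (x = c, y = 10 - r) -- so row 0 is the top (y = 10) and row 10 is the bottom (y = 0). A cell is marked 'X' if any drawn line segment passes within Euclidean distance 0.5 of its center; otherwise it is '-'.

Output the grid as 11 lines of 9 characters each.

Segment 0: (6,6) -> (6,4)
Segment 1: (6,4) -> (6,7)
Segment 2: (6,7) -> (4,7)
Segment 3: (4,7) -> (1,7)
Segment 4: (1,7) -> (0,7)

Answer: ---------
---------
---------
XXXXXXX--
------X--
------X--
------X--
---------
---------
---------
---------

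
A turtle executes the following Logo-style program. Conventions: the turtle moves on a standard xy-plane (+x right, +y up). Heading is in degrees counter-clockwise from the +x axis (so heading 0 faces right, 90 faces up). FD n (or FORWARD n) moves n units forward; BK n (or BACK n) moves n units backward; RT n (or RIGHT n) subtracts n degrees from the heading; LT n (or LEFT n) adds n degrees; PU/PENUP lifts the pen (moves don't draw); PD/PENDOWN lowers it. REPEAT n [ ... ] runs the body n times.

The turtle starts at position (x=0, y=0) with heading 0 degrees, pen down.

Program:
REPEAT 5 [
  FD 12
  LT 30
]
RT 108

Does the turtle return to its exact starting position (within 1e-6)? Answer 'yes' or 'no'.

Answer: no

Derivation:
Executing turtle program step by step:
Start: pos=(0,0), heading=0, pen down
REPEAT 5 [
  -- iteration 1/5 --
  FD 12: (0,0) -> (12,0) [heading=0, draw]
  LT 30: heading 0 -> 30
  -- iteration 2/5 --
  FD 12: (12,0) -> (22.392,6) [heading=30, draw]
  LT 30: heading 30 -> 60
  -- iteration 3/5 --
  FD 12: (22.392,6) -> (28.392,16.392) [heading=60, draw]
  LT 30: heading 60 -> 90
  -- iteration 4/5 --
  FD 12: (28.392,16.392) -> (28.392,28.392) [heading=90, draw]
  LT 30: heading 90 -> 120
  -- iteration 5/5 --
  FD 12: (28.392,28.392) -> (22.392,38.785) [heading=120, draw]
  LT 30: heading 120 -> 150
]
RT 108: heading 150 -> 42
Final: pos=(22.392,38.785), heading=42, 5 segment(s) drawn

Start position: (0, 0)
Final position: (22.392, 38.785)
Distance = 44.785; >= 1e-6 -> NOT closed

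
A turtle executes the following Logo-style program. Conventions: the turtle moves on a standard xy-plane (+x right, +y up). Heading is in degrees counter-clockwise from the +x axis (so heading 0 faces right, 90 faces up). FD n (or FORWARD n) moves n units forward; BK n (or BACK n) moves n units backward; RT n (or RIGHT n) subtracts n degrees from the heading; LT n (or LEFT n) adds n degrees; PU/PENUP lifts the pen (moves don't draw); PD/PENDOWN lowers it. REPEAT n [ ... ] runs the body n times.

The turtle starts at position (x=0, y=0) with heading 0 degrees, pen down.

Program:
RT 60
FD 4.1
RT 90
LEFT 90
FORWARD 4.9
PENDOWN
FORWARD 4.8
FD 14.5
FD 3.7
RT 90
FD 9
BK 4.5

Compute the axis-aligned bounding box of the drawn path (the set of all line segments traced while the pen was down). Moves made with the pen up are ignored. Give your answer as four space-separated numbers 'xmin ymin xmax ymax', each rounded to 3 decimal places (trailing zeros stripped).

Answer: 0 -32.213 16 0

Derivation:
Executing turtle program step by step:
Start: pos=(0,0), heading=0, pen down
RT 60: heading 0 -> 300
FD 4.1: (0,0) -> (2.05,-3.551) [heading=300, draw]
RT 90: heading 300 -> 210
LT 90: heading 210 -> 300
FD 4.9: (2.05,-3.551) -> (4.5,-7.794) [heading=300, draw]
PD: pen down
FD 4.8: (4.5,-7.794) -> (6.9,-11.951) [heading=300, draw]
FD 14.5: (6.9,-11.951) -> (14.15,-24.509) [heading=300, draw]
FD 3.7: (14.15,-24.509) -> (16,-27.713) [heading=300, draw]
RT 90: heading 300 -> 210
FD 9: (16,-27.713) -> (8.206,-32.213) [heading=210, draw]
BK 4.5: (8.206,-32.213) -> (12.103,-29.963) [heading=210, draw]
Final: pos=(12.103,-29.963), heading=210, 7 segment(s) drawn

Segment endpoints: x in {0, 2.05, 4.5, 6.9, 8.206, 12.103, 14.15, 16}, y in {-32.213, -29.963, -27.713, -24.509, -11.951, -7.794, -3.551, 0}
xmin=0, ymin=-32.213, xmax=16, ymax=0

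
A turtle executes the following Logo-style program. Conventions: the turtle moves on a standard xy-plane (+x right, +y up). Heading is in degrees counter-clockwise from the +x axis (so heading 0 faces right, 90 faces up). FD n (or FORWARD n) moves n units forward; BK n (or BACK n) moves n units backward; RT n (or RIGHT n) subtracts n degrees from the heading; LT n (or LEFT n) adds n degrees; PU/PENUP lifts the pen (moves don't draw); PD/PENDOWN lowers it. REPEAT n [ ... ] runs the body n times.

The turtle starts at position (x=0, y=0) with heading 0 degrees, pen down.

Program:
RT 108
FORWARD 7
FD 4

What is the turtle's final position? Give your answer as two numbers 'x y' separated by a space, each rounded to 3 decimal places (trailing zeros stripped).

Executing turtle program step by step:
Start: pos=(0,0), heading=0, pen down
RT 108: heading 0 -> 252
FD 7: (0,0) -> (-2.163,-6.657) [heading=252, draw]
FD 4: (-2.163,-6.657) -> (-3.399,-10.462) [heading=252, draw]
Final: pos=(-3.399,-10.462), heading=252, 2 segment(s) drawn

Answer: -3.399 -10.462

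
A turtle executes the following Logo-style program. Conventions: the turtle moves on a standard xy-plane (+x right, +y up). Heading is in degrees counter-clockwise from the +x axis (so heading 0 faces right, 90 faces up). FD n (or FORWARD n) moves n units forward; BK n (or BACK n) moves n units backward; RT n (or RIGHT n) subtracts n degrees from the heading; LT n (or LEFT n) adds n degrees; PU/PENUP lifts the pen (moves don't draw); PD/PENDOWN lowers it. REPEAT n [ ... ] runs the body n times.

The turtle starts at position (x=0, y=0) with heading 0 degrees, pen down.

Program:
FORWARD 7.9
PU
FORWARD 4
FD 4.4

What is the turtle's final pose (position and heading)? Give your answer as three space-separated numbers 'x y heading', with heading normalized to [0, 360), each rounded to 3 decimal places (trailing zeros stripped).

Executing turtle program step by step:
Start: pos=(0,0), heading=0, pen down
FD 7.9: (0,0) -> (7.9,0) [heading=0, draw]
PU: pen up
FD 4: (7.9,0) -> (11.9,0) [heading=0, move]
FD 4.4: (11.9,0) -> (16.3,0) [heading=0, move]
Final: pos=(16.3,0), heading=0, 1 segment(s) drawn

Answer: 16.3 0 0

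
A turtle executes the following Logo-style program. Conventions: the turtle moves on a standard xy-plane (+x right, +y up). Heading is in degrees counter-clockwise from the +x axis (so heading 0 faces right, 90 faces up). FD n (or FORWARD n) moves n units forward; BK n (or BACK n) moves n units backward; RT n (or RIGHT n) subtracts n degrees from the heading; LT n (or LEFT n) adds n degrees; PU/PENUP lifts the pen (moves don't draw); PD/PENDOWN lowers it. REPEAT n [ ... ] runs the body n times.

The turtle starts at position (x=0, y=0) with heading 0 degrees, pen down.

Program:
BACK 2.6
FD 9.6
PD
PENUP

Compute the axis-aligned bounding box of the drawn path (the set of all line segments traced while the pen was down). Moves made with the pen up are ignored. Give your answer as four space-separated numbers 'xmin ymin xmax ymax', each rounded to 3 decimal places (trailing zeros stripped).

Answer: -2.6 0 7 0

Derivation:
Executing turtle program step by step:
Start: pos=(0,0), heading=0, pen down
BK 2.6: (0,0) -> (-2.6,0) [heading=0, draw]
FD 9.6: (-2.6,0) -> (7,0) [heading=0, draw]
PD: pen down
PU: pen up
Final: pos=(7,0), heading=0, 2 segment(s) drawn

Segment endpoints: x in {-2.6, 0, 7}, y in {0}
xmin=-2.6, ymin=0, xmax=7, ymax=0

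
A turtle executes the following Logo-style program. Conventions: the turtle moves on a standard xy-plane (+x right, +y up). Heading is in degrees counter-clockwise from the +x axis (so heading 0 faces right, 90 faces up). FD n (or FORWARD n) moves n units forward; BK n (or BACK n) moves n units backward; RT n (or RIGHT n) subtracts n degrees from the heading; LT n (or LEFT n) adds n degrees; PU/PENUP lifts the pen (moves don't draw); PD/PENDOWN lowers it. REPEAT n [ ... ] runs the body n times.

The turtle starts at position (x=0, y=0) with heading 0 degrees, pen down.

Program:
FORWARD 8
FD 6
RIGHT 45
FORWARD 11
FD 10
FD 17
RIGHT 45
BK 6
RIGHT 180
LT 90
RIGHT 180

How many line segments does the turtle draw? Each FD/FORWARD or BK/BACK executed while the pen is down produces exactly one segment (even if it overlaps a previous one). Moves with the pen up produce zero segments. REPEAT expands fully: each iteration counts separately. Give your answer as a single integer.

Executing turtle program step by step:
Start: pos=(0,0), heading=0, pen down
FD 8: (0,0) -> (8,0) [heading=0, draw]
FD 6: (8,0) -> (14,0) [heading=0, draw]
RT 45: heading 0 -> 315
FD 11: (14,0) -> (21.778,-7.778) [heading=315, draw]
FD 10: (21.778,-7.778) -> (28.849,-14.849) [heading=315, draw]
FD 17: (28.849,-14.849) -> (40.87,-26.87) [heading=315, draw]
RT 45: heading 315 -> 270
BK 6: (40.87,-26.87) -> (40.87,-20.87) [heading=270, draw]
RT 180: heading 270 -> 90
LT 90: heading 90 -> 180
RT 180: heading 180 -> 0
Final: pos=(40.87,-20.87), heading=0, 6 segment(s) drawn
Segments drawn: 6

Answer: 6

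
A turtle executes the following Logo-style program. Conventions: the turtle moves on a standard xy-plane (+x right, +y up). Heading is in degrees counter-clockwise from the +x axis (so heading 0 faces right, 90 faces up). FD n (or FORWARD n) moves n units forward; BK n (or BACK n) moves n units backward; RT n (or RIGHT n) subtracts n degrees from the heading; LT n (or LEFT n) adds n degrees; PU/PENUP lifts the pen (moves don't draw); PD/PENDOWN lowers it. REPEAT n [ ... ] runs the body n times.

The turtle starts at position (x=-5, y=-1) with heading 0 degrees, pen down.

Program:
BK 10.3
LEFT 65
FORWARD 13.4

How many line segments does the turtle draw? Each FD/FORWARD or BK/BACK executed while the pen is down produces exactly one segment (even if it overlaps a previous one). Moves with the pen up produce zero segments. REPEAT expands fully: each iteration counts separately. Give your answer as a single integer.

Executing turtle program step by step:
Start: pos=(-5,-1), heading=0, pen down
BK 10.3: (-5,-1) -> (-15.3,-1) [heading=0, draw]
LT 65: heading 0 -> 65
FD 13.4: (-15.3,-1) -> (-9.637,11.145) [heading=65, draw]
Final: pos=(-9.637,11.145), heading=65, 2 segment(s) drawn
Segments drawn: 2

Answer: 2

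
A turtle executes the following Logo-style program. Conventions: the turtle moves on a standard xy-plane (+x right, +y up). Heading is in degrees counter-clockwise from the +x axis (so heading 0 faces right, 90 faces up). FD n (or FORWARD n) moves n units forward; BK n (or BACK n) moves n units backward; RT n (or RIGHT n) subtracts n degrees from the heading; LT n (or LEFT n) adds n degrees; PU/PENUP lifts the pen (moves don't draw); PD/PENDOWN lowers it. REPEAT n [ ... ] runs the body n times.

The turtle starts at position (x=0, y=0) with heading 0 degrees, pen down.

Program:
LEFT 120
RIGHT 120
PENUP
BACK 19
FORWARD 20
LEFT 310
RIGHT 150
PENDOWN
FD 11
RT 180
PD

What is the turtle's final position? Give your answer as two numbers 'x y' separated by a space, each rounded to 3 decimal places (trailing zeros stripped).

Executing turtle program step by step:
Start: pos=(0,0), heading=0, pen down
LT 120: heading 0 -> 120
RT 120: heading 120 -> 0
PU: pen up
BK 19: (0,0) -> (-19,0) [heading=0, move]
FD 20: (-19,0) -> (1,0) [heading=0, move]
LT 310: heading 0 -> 310
RT 150: heading 310 -> 160
PD: pen down
FD 11: (1,0) -> (-9.337,3.762) [heading=160, draw]
RT 180: heading 160 -> 340
PD: pen down
Final: pos=(-9.337,3.762), heading=340, 1 segment(s) drawn

Answer: -9.337 3.762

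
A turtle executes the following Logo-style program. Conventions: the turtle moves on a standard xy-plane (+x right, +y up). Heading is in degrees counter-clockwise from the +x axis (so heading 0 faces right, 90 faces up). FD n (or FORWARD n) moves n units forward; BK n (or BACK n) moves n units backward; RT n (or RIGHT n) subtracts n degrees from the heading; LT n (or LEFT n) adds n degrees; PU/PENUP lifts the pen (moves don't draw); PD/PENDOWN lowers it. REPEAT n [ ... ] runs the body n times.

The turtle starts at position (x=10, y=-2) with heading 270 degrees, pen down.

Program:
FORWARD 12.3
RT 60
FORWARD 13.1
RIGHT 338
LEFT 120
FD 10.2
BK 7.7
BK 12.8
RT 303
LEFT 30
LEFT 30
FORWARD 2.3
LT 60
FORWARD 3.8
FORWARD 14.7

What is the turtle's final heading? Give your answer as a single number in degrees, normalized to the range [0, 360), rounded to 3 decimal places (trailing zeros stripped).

Answer: 169

Derivation:
Executing turtle program step by step:
Start: pos=(10,-2), heading=270, pen down
FD 12.3: (10,-2) -> (10,-14.3) [heading=270, draw]
RT 60: heading 270 -> 210
FD 13.1: (10,-14.3) -> (-1.345,-20.85) [heading=210, draw]
RT 338: heading 210 -> 232
LT 120: heading 232 -> 352
FD 10.2: (-1.345,-20.85) -> (8.756,-22.27) [heading=352, draw]
BK 7.7: (8.756,-22.27) -> (1.131,-21.198) [heading=352, draw]
BK 12.8: (1.131,-21.198) -> (-11.545,-19.417) [heading=352, draw]
RT 303: heading 352 -> 49
LT 30: heading 49 -> 79
LT 30: heading 79 -> 109
FD 2.3: (-11.545,-19.417) -> (-12.294,-17.242) [heading=109, draw]
LT 60: heading 109 -> 169
FD 3.8: (-12.294,-17.242) -> (-16.024,-16.517) [heading=169, draw]
FD 14.7: (-16.024,-16.517) -> (-30.454,-13.712) [heading=169, draw]
Final: pos=(-30.454,-13.712), heading=169, 8 segment(s) drawn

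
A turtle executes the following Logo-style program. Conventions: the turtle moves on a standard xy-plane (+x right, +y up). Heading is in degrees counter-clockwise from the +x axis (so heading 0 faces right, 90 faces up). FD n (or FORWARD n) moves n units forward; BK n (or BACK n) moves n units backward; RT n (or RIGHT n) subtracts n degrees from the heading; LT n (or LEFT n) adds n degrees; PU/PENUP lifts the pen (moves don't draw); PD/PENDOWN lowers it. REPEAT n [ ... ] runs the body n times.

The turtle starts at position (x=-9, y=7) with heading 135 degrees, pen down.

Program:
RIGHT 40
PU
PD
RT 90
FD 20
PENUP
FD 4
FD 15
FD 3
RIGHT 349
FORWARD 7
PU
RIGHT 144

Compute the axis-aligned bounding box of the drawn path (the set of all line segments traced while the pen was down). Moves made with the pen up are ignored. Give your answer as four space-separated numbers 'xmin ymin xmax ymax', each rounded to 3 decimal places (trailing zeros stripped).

Answer: -9 7 10.924 8.743

Derivation:
Executing turtle program step by step:
Start: pos=(-9,7), heading=135, pen down
RT 40: heading 135 -> 95
PU: pen up
PD: pen down
RT 90: heading 95 -> 5
FD 20: (-9,7) -> (10.924,8.743) [heading=5, draw]
PU: pen up
FD 4: (10.924,8.743) -> (14.909,9.092) [heading=5, move]
FD 15: (14.909,9.092) -> (29.852,10.399) [heading=5, move]
FD 3: (29.852,10.399) -> (32.84,10.661) [heading=5, move]
RT 349: heading 5 -> 16
FD 7: (32.84,10.661) -> (39.569,12.59) [heading=16, move]
PU: pen up
RT 144: heading 16 -> 232
Final: pos=(39.569,12.59), heading=232, 1 segment(s) drawn

Segment endpoints: x in {-9, 10.924}, y in {7, 8.743}
xmin=-9, ymin=7, xmax=10.924, ymax=8.743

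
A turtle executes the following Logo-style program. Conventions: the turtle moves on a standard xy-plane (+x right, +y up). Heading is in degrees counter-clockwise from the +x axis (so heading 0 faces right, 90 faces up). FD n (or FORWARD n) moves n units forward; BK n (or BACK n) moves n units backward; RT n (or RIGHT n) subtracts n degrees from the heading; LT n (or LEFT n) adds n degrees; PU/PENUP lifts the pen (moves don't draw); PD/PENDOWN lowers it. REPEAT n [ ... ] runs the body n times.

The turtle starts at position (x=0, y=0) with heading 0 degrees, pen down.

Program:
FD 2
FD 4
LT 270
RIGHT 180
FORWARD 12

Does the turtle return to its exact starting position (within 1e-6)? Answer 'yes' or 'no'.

Answer: no

Derivation:
Executing turtle program step by step:
Start: pos=(0,0), heading=0, pen down
FD 2: (0,0) -> (2,0) [heading=0, draw]
FD 4: (2,0) -> (6,0) [heading=0, draw]
LT 270: heading 0 -> 270
RT 180: heading 270 -> 90
FD 12: (6,0) -> (6,12) [heading=90, draw]
Final: pos=(6,12), heading=90, 3 segment(s) drawn

Start position: (0, 0)
Final position: (6, 12)
Distance = 13.416; >= 1e-6 -> NOT closed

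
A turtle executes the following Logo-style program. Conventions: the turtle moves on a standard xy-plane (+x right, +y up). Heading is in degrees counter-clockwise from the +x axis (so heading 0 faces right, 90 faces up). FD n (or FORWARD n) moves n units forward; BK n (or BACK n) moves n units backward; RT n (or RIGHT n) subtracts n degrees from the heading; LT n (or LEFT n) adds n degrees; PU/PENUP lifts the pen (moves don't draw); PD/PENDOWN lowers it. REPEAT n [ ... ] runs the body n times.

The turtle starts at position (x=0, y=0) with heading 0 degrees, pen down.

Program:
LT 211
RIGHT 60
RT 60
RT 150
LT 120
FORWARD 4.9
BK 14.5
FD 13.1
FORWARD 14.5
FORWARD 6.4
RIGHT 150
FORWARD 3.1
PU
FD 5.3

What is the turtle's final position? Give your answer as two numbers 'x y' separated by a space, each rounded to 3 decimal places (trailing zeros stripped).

Answer: 11.976 12.942

Derivation:
Executing turtle program step by step:
Start: pos=(0,0), heading=0, pen down
LT 211: heading 0 -> 211
RT 60: heading 211 -> 151
RT 60: heading 151 -> 91
RT 150: heading 91 -> 301
LT 120: heading 301 -> 61
FD 4.9: (0,0) -> (2.376,4.286) [heading=61, draw]
BK 14.5: (2.376,4.286) -> (-4.654,-8.396) [heading=61, draw]
FD 13.1: (-4.654,-8.396) -> (1.697,3.061) [heading=61, draw]
FD 14.5: (1.697,3.061) -> (8.727,15.743) [heading=61, draw]
FD 6.4: (8.727,15.743) -> (11.829,21.341) [heading=61, draw]
RT 150: heading 61 -> 271
FD 3.1: (11.829,21.341) -> (11.883,18.241) [heading=271, draw]
PU: pen up
FD 5.3: (11.883,18.241) -> (11.976,12.942) [heading=271, move]
Final: pos=(11.976,12.942), heading=271, 6 segment(s) drawn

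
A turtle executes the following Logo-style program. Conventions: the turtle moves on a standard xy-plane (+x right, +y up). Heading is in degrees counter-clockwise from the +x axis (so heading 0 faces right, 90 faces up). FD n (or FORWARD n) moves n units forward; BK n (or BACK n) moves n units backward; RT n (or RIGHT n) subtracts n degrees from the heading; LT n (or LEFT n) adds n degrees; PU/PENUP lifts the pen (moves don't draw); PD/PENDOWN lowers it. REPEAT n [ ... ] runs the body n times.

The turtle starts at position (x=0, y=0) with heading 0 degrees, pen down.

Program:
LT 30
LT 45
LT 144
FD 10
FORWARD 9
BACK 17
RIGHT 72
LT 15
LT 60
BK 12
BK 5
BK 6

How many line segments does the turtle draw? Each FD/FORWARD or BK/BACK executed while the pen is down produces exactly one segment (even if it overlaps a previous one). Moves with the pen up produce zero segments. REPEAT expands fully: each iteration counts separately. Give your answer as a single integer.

Answer: 6

Derivation:
Executing turtle program step by step:
Start: pos=(0,0), heading=0, pen down
LT 30: heading 0 -> 30
LT 45: heading 30 -> 75
LT 144: heading 75 -> 219
FD 10: (0,0) -> (-7.771,-6.293) [heading=219, draw]
FD 9: (-7.771,-6.293) -> (-14.766,-11.957) [heading=219, draw]
BK 17: (-14.766,-11.957) -> (-1.554,-1.259) [heading=219, draw]
RT 72: heading 219 -> 147
LT 15: heading 147 -> 162
LT 60: heading 162 -> 222
BK 12: (-1.554,-1.259) -> (7.363,6.771) [heading=222, draw]
BK 5: (7.363,6.771) -> (11.079,10.117) [heading=222, draw]
BK 6: (11.079,10.117) -> (15.538,14.131) [heading=222, draw]
Final: pos=(15.538,14.131), heading=222, 6 segment(s) drawn
Segments drawn: 6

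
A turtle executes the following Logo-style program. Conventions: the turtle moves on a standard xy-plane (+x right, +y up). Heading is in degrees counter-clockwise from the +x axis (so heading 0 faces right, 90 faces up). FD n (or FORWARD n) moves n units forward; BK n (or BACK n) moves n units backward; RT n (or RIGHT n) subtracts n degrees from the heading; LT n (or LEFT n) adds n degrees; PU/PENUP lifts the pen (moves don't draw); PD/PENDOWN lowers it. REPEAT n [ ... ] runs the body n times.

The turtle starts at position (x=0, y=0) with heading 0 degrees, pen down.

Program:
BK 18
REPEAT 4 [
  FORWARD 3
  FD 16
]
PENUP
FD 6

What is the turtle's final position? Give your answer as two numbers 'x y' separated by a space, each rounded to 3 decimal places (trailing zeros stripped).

Answer: 64 0

Derivation:
Executing turtle program step by step:
Start: pos=(0,0), heading=0, pen down
BK 18: (0,0) -> (-18,0) [heading=0, draw]
REPEAT 4 [
  -- iteration 1/4 --
  FD 3: (-18,0) -> (-15,0) [heading=0, draw]
  FD 16: (-15,0) -> (1,0) [heading=0, draw]
  -- iteration 2/4 --
  FD 3: (1,0) -> (4,0) [heading=0, draw]
  FD 16: (4,0) -> (20,0) [heading=0, draw]
  -- iteration 3/4 --
  FD 3: (20,0) -> (23,0) [heading=0, draw]
  FD 16: (23,0) -> (39,0) [heading=0, draw]
  -- iteration 4/4 --
  FD 3: (39,0) -> (42,0) [heading=0, draw]
  FD 16: (42,0) -> (58,0) [heading=0, draw]
]
PU: pen up
FD 6: (58,0) -> (64,0) [heading=0, move]
Final: pos=(64,0), heading=0, 9 segment(s) drawn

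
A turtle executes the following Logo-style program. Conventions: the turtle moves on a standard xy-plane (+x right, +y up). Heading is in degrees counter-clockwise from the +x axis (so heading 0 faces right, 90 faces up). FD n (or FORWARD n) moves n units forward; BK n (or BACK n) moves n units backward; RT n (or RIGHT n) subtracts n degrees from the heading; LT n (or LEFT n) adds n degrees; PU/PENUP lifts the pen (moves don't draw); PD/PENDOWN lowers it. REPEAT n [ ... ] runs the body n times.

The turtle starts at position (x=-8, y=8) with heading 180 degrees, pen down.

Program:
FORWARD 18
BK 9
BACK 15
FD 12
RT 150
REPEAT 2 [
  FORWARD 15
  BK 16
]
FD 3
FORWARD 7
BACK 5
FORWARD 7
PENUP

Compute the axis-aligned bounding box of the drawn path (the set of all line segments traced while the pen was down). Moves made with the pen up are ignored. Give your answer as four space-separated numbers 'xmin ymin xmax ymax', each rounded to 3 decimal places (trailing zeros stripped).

Answer: -26 7 -1.01 15.5

Derivation:
Executing turtle program step by step:
Start: pos=(-8,8), heading=180, pen down
FD 18: (-8,8) -> (-26,8) [heading=180, draw]
BK 9: (-26,8) -> (-17,8) [heading=180, draw]
BK 15: (-17,8) -> (-2,8) [heading=180, draw]
FD 12: (-2,8) -> (-14,8) [heading=180, draw]
RT 150: heading 180 -> 30
REPEAT 2 [
  -- iteration 1/2 --
  FD 15: (-14,8) -> (-1.01,15.5) [heading=30, draw]
  BK 16: (-1.01,15.5) -> (-14.866,7.5) [heading=30, draw]
  -- iteration 2/2 --
  FD 15: (-14.866,7.5) -> (-1.876,15) [heading=30, draw]
  BK 16: (-1.876,15) -> (-15.732,7) [heading=30, draw]
]
FD 3: (-15.732,7) -> (-13.134,8.5) [heading=30, draw]
FD 7: (-13.134,8.5) -> (-7.072,12) [heading=30, draw]
BK 5: (-7.072,12) -> (-11.402,9.5) [heading=30, draw]
FD 7: (-11.402,9.5) -> (-5.34,13) [heading=30, draw]
PU: pen up
Final: pos=(-5.34,13), heading=30, 12 segment(s) drawn

Segment endpoints: x in {-26, -17, -15.732, -14.866, -14, -13.134, -11.402, -8, -7.072, -5.34, -2, -1.876, -1.01}, y in {7, 7.5, 8, 8, 8, 8.5, 9.5, 12, 13, 15, 15.5}
xmin=-26, ymin=7, xmax=-1.01, ymax=15.5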